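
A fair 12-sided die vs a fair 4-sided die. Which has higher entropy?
12-sided die

Both are uniform distributions; for uniform over n outcomes, H = log₂(n). H(12-sided) = log₂(12) = 3.585 bits and H(4-sided) = log₂(4) = 2.000 bits. More outcomes in a uniform distribution means higher entropy.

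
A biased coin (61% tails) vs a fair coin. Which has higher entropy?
Fair coin

The fair coin is uniform (p=0.5), maximizing binary entropy at 1 bit. The biased coin has H(0.61) ≈ 0.965 bits — its outcome is more predictable, so its entropy is lower.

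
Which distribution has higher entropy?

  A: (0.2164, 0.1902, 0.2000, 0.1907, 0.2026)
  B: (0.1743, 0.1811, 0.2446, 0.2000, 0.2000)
A

Both distributions are close to uniform, making this a harder comparison.

H(A) = 2.3203 bits
H(B) = 2.3114 bits

The distribution closer to uniform has higher entropy.
Answer: A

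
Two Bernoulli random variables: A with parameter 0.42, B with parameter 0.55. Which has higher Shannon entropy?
B

For binary distributions, entropy is maximized at p=0.5 and decreases as p moves toward 0 or 1.

H(A) = H(0.42) = 0.9815 bits
H(B) = H(0.55) = 0.9928 bits

Distribution B (p=0.55) is closer to uniform (p=0.5), so it has higher entropy.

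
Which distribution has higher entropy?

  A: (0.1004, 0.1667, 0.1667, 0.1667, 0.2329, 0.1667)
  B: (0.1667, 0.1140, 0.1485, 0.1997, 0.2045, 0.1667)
B

Both distributions are close to uniform, making this a harder comparison.

H(A) = 2.5459 bits
H(B) = 2.5598 bits

The distribution closer to uniform has higher entropy.
Answer: B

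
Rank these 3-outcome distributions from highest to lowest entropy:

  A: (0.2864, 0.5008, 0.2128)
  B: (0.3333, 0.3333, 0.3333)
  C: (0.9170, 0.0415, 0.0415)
B > A > C

Key insight: Entropy is maximized by uniform distributions and minimized by concentrated distributions.

- Uniform distributions have maximum entropy log₂(3) = 1.5850 bits
- The more "peaked" or concentrated a distribution, the lower its entropy

Entropies:
  H(A) = 1.4913 bits
  H(B) = 1.5850 bits
  H(C) = 0.4957 bits

Ranking: B > A > C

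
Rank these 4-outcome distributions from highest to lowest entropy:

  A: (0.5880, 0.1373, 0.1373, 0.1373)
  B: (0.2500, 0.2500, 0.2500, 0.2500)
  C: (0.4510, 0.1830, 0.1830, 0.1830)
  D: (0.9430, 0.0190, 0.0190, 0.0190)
B > C > A > D

Key insight: Entropy is maximized by uniform distributions and minimized by concentrated distributions.

Entropies:
  H(A) = 1.6305 bits
  H(B) = 2.0000 bits
  H(C) = 1.8632 bits
  H(D) = 0.4058 bits

Ranking: B > C > A > D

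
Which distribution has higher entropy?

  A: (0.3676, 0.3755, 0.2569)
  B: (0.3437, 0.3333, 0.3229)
B

Both distributions are close to uniform, making this a harder comparison.

H(A) = 1.5651 bits
H(B) = 1.5845 bits

The distribution closer to uniform has higher entropy.
Answer: B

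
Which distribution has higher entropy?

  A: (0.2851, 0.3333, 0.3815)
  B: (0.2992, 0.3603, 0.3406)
B

Both distributions are close to uniform, making this a harder comparison.

H(A) = 1.5749 bits
H(B) = 1.5807 bits

The distribution closer to uniform has higher entropy.
Answer: B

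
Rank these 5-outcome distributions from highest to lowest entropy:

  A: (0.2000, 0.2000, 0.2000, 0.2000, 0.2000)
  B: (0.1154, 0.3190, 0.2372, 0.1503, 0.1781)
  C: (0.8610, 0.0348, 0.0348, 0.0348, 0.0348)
A > B > C

Key insight: Entropy is maximized by uniform distributions and minimized by concentrated distributions.

- Uniform distributions have maximum entropy log₂(5) = 2.3219 bits
- The more "peaked" or concentrated a distribution, the lower its entropy

Entropies:
  H(A) = 2.3219 bits
  H(B) = 2.2320 bits
  H(C) = 0.8596 bits

Ranking: A > B > C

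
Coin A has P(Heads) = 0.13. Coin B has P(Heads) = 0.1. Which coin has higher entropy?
A

For binary distributions, entropy is maximized at p=0.5 and decreases as p moves toward 0 or 1.

H(A) = H(0.13) = 0.5574 bits
H(B) = H(0.1) = 0.4690 bits

Distribution A (p=0.13) is closer to uniform (p=0.5), so it has higher entropy.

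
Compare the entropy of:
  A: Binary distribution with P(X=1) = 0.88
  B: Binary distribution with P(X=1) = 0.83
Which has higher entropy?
B

For binary distributions, entropy is maximized at p=0.5 and decreases as p moves toward 0 or 1.

H(A) = H(0.88) = 0.5294 bits
H(B) = H(0.83) = 0.6577 bits

Distribution B (p=0.83) is closer to uniform (p=0.5), so it has higher entropy.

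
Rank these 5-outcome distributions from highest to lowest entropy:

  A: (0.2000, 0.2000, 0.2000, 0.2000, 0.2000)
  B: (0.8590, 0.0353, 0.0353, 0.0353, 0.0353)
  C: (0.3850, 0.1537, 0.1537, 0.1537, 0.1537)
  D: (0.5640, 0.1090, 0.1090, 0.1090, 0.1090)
A > C > D > B

Key insight: Entropy is maximized by uniform distributions and minimized by concentrated distributions.

Entropies:
  H(A) = 2.3219 bits
  H(B) = 0.8689 bits
  H(C) = 2.1915 bits
  H(D) = 1.8601 bits

Ranking: A > C > D > B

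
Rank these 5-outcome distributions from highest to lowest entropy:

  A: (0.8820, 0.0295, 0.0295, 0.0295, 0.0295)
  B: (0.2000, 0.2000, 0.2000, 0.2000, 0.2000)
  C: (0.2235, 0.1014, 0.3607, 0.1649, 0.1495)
B > C > A

Key insight: Entropy is maximized by uniform distributions and minimized by concentrated distributions.

- Uniform distributions have maximum entropy log₂(5) = 2.3219 bits
- The more "peaked" or concentrated a distribution, the lower its entropy

Entropies:
  H(A) = 0.7596 bits
  H(B) = 2.3219 bits
  H(C) = 2.1873 bits

Ranking: B > C > A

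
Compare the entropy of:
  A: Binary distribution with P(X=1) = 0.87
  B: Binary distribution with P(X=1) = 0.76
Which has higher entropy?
B

For binary distributions, entropy is maximized at p=0.5 and decreases as p moves toward 0 or 1.

H(A) = H(0.87) = 0.5574 bits
H(B) = H(0.76) = 0.7950 bits

Distribution B (p=0.76) is closer to uniform (p=0.5), so it has higher entropy.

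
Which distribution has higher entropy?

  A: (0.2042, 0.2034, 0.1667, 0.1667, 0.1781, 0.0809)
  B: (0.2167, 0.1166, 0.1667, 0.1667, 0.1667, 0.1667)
B

Both distributions are close to uniform, making this a harder comparison.

H(A) = 2.5339 bits
H(B) = 2.5629 bits

The distribution closer to uniform has higher entropy.
Answer: B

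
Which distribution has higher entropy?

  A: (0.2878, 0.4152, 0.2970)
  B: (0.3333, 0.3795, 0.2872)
B

Both distributions are close to uniform, making this a harder comparison.

H(A) = 1.5638 bits
H(B) = 1.5757 bits

The distribution closer to uniform has higher entropy.
Answer: B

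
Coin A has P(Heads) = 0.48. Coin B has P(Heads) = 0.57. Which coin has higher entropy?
A

For binary distributions, entropy is maximized at p=0.5 and decreases as p moves toward 0 or 1.

H(A) = H(0.48) = 0.9988 bits
H(B) = H(0.57) = 0.9858 bits

Distribution A (p=0.48) is closer to uniform (p=0.5), so it has higher entropy.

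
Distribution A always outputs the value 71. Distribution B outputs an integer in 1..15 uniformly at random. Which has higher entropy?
B

A is deterministic, so H(A) = 0. B is uniform over 15 outcomes, so H(B) = log₂(15) = 3.907 bits. Any distribution with genuine randomness has higher entropy than a deterministic one.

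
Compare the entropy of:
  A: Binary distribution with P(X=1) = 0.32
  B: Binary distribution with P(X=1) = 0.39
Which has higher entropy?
B

For binary distributions, entropy is maximized at p=0.5 and decreases as p moves toward 0 or 1.

H(A) = H(0.32) = 0.9044 bits
H(B) = H(0.39) = 0.9648 bits

Distribution B (p=0.39) is closer to uniform (p=0.5), so it has higher entropy.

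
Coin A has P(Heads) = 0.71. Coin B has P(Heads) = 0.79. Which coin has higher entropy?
A

For binary distributions, entropy is maximized at p=0.5 and decreases as p moves toward 0 or 1.

H(A) = H(0.71) = 0.8687 bits
H(B) = H(0.79) = 0.7415 bits

Distribution A (p=0.71) is closer to uniform (p=0.5), so it has higher entropy.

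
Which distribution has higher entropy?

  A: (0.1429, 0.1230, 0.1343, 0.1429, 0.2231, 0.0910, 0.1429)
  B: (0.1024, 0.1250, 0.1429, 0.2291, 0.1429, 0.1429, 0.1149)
A

Both distributions are close to uniform, making this a harder comparison.

H(A) = 2.7615 bits
H(B) = 2.7606 bits

The distribution closer to uniform has higher entropy.
Answer: A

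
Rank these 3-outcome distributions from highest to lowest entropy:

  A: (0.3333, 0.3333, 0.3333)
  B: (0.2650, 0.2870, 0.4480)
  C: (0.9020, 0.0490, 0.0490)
A > B > C

Key insight: Entropy is maximized by uniform distributions and minimized by concentrated distributions.

- Uniform distributions have maximum entropy log₂(3) = 1.5850 bits
- The more "peaked" or concentrated a distribution, the lower its entropy

Entropies:
  H(A) = 1.5850 bits
  H(B) = 1.5436 bits
  H(C) = 0.5606 bits

Ranking: A > B > C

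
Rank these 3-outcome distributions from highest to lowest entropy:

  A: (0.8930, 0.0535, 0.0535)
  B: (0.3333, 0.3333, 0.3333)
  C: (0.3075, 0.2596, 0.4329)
B > C > A

Key insight: Entropy is maximized by uniform distributions and minimized by concentrated distributions.

- Uniform distributions have maximum entropy log₂(3) = 1.5850 bits
- The more "peaked" or concentrated a distribution, the lower its entropy

Entropies:
  H(A) = 0.5978 bits
  H(B) = 1.5850 bits
  H(C) = 1.5512 bits

Ranking: B > C > A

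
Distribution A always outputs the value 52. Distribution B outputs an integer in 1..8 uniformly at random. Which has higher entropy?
B

A is deterministic, so H(A) = 0. B is uniform over 8 outcomes, so H(B) = log₂(8) = 3.000 bits. Any distribution with genuine randomness has higher entropy than a deterministic one.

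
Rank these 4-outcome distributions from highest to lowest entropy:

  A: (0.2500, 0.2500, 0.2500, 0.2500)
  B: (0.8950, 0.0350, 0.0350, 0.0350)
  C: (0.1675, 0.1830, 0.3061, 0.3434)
A > C > B

Key insight: Entropy is maximized by uniform distributions and minimized by concentrated distributions.

- Uniform distributions have maximum entropy log₂(4) = 2.0000 bits
- The more "peaked" or concentrated a distribution, the lower its entropy

Entropies:
  H(A) = 2.0000 bits
  H(B) = 0.6511 bits
  H(C) = 1.9324 bits

Ranking: A > C > B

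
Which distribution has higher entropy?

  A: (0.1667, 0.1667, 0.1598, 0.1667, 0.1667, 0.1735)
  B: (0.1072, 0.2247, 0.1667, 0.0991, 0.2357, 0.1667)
A

Both distributions are close to uniform, making this a harder comparison.

H(A) = 2.5846 bits
H(B) = 2.5128 bits

The distribution closer to uniform has higher entropy.
Answer: A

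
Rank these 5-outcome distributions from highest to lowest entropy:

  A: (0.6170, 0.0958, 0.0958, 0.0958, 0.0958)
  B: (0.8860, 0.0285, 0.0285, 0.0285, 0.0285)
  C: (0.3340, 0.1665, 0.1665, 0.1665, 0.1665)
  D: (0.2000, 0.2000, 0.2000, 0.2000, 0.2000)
D > C > A > B

Key insight: Entropy is maximized by uniform distributions and minimized by concentrated distributions.

Entropies:
  H(A) = 1.7261 bits
  H(B) = 0.7399 bits
  H(C) = 2.2510 bits
  H(D) = 2.3219 bits

Ranking: D > C > A > B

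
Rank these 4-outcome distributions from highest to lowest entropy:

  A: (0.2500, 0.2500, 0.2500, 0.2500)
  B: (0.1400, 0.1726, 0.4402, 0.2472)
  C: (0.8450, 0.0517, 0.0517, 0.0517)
A > B > C

Key insight: Entropy is maximized by uniform distributions and minimized by concentrated distributions.

- Uniform distributions have maximum entropy log₂(4) = 2.0000 bits
- The more "peaked" or concentrated a distribution, the lower its entropy

Entropies:
  H(A) = 2.0000 bits
  H(B) = 1.8540 bits
  H(C) = 0.8679 bits

Ranking: A > B > C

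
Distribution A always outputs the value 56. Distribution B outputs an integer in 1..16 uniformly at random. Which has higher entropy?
B

A is deterministic, so H(A) = 0. B is uniform over 16 outcomes, so H(B) = log₂(16) = 4.000 bits. Any distribution with genuine randomness has higher entropy than a deterministic one.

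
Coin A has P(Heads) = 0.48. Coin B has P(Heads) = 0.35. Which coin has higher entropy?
A

For binary distributions, entropy is maximized at p=0.5 and decreases as p moves toward 0 or 1.

H(A) = H(0.48) = 0.9988 bits
H(B) = H(0.35) = 0.9341 bits

Distribution A (p=0.48) is closer to uniform (p=0.5), so it has higher entropy.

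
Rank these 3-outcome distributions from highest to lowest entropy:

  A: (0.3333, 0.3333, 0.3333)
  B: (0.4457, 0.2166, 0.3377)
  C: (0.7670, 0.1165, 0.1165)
A > B > C

Key insight: Entropy is maximized by uniform distributions and minimized by concentrated distributions.

- Uniform distributions have maximum entropy log₂(3) = 1.5850 bits
- The more "peaked" or concentrated a distribution, the lower its entropy

Entropies:
  H(A) = 1.5850 bits
  H(B) = 1.5265 bits
  H(C) = 1.0162 bits

Ranking: A > B > C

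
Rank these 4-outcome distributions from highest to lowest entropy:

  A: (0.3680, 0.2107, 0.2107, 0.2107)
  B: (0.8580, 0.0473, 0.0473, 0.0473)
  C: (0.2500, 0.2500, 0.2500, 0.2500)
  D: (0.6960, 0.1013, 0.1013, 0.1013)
C > A > D > B

Key insight: Entropy is maximized by uniform distributions and minimized by concentrated distributions.

Entropies:
  H(A) = 1.9508 bits
  H(B) = 0.8145 bits
  H(C) = 2.0000 bits
  H(D) = 1.3680 bits

Ranking: C > A > D > B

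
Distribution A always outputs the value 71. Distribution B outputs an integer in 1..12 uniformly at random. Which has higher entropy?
B

A is deterministic, so H(A) = 0. B is uniform over 12 outcomes, so H(B) = log₂(12) = 3.585 bits. Any distribution with genuine randomness has higher entropy than a deterministic one.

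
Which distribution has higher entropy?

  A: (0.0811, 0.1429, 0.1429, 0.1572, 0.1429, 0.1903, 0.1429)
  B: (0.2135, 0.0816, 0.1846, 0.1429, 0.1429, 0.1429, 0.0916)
A

Both distributions are close to uniform, making this a harder comparison.

H(A) = 2.7732 bits
H(B) = 2.7398 bits

The distribution closer to uniform has higher entropy.
Answer: A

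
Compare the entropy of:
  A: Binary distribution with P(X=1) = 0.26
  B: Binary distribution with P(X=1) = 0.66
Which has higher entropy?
B

For binary distributions, entropy is maximized at p=0.5 and decreases as p moves toward 0 or 1.

H(A) = H(0.26) = 0.8267 bits
H(B) = H(0.66) = 0.9248 bits

Distribution B (p=0.66) is closer to uniform (p=0.5), so it has higher entropy.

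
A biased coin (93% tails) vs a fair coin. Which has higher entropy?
Fair coin

The fair coin is uniform (p=0.5), maximizing binary entropy at 1 bit. The biased coin has H(0.93) ≈ 0.366 bits — its outcome is more predictable, so its entropy is lower.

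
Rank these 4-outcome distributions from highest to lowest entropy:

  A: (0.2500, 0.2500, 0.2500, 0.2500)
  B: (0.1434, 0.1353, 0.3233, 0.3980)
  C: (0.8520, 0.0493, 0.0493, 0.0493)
A > B > C

Key insight: Entropy is maximized by uniform distributions and minimized by concentrated distributions.

- Uniform distributions have maximum entropy log₂(4) = 2.0000 bits
- The more "peaked" or concentrated a distribution, the lower its entropy

Entropies:
  H(A) = 2.0000 bits
  H(B) = 1.8479 bits
  H(C) = 0.8394 bits

Ranking: A > B > C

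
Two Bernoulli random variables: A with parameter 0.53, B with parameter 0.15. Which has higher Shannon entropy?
A

For binary distributions, entropy is maximized at p=0.5 and decreases as p moves toward 0 or 1.

H(A) = H(0.53) = 0.9974 bits
H(B) = H(0.15) = 0.6098 bits

Distribution A (p=0.53) is closer to uniform (p=0.5), so it has higher entropy.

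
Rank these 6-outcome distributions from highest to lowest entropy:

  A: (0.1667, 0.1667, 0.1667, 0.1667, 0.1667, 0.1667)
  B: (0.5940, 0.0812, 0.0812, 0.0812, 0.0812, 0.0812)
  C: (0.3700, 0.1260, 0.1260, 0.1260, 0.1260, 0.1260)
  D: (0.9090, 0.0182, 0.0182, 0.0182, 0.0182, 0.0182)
A > C > B > D

Key insight: Entropy is maximized by uniform distributions and minimized by concentrated distributions.

Entropies:
  H(A) = 2.5850 bits
  H(B) = 1.9171 bits
  H(C) = 2.4135 bits
  H(D) = 0.6511 bits

Ranking: A > C > B > D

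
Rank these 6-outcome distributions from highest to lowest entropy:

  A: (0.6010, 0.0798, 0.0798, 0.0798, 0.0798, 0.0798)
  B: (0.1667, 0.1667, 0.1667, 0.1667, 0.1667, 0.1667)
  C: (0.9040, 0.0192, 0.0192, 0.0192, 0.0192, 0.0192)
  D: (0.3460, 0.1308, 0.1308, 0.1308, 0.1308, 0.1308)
B > D > A > C

Key insight: Entropy is maximized by uniform distributions and minimized by concentrated distributions.

Entropies:
  H(A) = 1.8968 bits
  H(B) = 2.5850 bits
  H(C) = 0.6791 bits
  H(D) = 2.4490 bits

Ranking: B > D > A > C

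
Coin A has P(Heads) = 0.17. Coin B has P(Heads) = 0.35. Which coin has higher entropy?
B

For binary distributions, entropy is maximized at p=0.5 and decreases as p moves toward 0 or 1.

H(A) = H(0.17) = 0.6577 bits
H(B) = H(0.35) = 0.9341 bits

Distribution B (p=0.35) is closer to uniform (p=0.5), so it has higher entropy.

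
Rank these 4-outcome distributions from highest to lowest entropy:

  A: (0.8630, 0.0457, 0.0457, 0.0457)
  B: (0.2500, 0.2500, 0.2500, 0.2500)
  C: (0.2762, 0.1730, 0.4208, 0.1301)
B > C > A

Key insight: Entropy is maximized by uniform distributions and minimized by concentrated distributions.

- Uniform distributions have maximum entropy log₂(4) = 2.0000 bits
- The more "peaked" or concentrated a distribution, the lower its entropy

Entropies:
  H(A) = 0.7935 bits
  H(B) = 2.0000 bits
  H(C) = 1.8588 bits

Ranking: B > C > A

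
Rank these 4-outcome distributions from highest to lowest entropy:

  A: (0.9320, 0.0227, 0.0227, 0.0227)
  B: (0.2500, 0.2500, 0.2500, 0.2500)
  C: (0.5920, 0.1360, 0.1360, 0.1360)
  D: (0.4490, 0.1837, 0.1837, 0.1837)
B > D > C > A

Key insight: Entropy is maximized by uniform distributions and minimized by concentrated distributions.

Entropies:
  H(A) = 0.4662 bits
  H(B) = 2.0000 bits
  H(C) = 1.6221 bits
  H(D) = 1.8658 bits

Ranking: B > D > C > A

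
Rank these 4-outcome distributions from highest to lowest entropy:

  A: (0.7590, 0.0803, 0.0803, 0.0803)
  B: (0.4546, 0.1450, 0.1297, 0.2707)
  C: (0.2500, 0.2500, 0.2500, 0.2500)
C > B > A

Key insight: Entropy is maximized by uniform distributions and minimized by concentrated distributions.

- Uniform distributions have maximum entropy log₂(4) = 2.0000 bits
- The more "peaked" or concentrated a distribution, the lower its entropy

Entropies:
  H(A) = 1.1787 bits
  H(B) = 1.8136 bits
  H(C) = 2.0000 bits

Ranking: C > B > A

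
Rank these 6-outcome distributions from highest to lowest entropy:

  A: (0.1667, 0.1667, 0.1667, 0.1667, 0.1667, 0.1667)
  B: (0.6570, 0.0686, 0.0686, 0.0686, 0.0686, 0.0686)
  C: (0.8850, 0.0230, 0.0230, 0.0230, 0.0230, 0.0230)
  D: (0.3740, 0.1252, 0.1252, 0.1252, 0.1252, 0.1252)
A > D > B > C

Key insight: Entropy is maximized by uniform distributions and minimized by concentrated distributions.

Entropies:
  H(A) = 2.5850 bits
  H(B) = 1.7241 bits
  H(C) = 0.7818 bits
  H(D) = 2.4072 bits

Ranking: A > D > B > C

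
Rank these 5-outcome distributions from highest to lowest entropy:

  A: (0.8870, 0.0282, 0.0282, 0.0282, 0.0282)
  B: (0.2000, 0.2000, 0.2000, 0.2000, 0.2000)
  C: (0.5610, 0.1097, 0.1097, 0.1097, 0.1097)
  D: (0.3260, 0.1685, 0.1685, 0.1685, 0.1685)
B > D > C > A

Key insight: Entropy is maximized by uniform distributions and minimized by concentrated distributions.

Entropies:
  H(A) = 0.7349 bits
  H(B) = 2.3219 bits
  H(C) = 1.8672 bits
  H(D) = 2.2588 bits

Ranking: B > D > C > A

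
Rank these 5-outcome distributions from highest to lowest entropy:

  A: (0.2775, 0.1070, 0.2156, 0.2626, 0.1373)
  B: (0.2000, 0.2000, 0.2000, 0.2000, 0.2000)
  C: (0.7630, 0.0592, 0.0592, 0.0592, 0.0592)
B > A > C

Key insight: Entropy is maximized by uniform distributions and minimized by concentrated distributions.

- Uniform distributions have maximum entropy log₂(5) = 2.3219 bits
- The more "peaked" or concentrated a distribution, the lower its entropy

Entropies:
  H(A) = 2.2354 bits
  H(B) = 2.3219 bits
  H(C) = 1.2640 bits

Ranking: B > A > C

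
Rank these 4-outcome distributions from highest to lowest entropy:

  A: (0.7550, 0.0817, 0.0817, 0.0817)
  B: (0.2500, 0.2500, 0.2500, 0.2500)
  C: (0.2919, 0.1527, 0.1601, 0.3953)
B > C > A

Key insight: Entropy is maximized by uniform distributions and minimized by concentrated distributions.

- Uniform distributions have maximum entropy log₂(4) = 2.0000 bits
- The more "peaked" or concentrated a distribution, the lower its entropy

Entropies:
  H(A) = 1.1916 bits
  H(B) = 2.0000 bits
  H(C) = 1.8850 bits

Ranking: B > C > A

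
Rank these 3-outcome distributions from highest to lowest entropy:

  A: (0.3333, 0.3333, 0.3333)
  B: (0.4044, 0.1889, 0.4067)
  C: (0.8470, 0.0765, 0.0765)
A > B > C

Key insight: Entropy is maximized by uniform distributions and minimized by concentrated distributions.

- Uniform distributions have maximum entropy log₂(3) = 1.5850 bits
- The more "peaked" or concentrated a distribution, the lower its entropy

Entropies:
  H(A) = 1.5850 bits
  H(B) = 1.5103 bits
  H(C) = 0.7703 bits

Ranking: A > B > C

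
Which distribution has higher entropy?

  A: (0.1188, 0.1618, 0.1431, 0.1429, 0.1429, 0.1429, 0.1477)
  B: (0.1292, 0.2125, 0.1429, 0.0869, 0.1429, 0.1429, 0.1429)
A

Both distributions are close to uniform, making this a harder comparison.

H(A) = 2.8024 bits
H(B) = 2.7667 bits

The distribution closer to uniform has higher entropy.
Answer: A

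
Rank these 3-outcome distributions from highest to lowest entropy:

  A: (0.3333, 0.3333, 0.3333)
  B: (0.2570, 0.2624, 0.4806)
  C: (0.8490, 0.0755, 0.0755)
A > B > C

Key insight: Entropy is maximized by uniform distributions and minimized by concentrated distributions.

- Uniform distributions have maximum entropy log₂(3) = 1.5850 bits
- The more "peaked" or concentrated a distribution, the lower its entropy

Entropies:
  H(A) = 1.5850 bits
  H(B) = 1.5183 bits
  H(C) = 0.7633 bits

Ranking: A > B > C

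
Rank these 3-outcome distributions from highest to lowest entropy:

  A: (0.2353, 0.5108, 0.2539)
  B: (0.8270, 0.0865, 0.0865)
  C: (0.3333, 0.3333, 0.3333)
C > A > B

Key insight: Entropy is maximized by uniform distributions and minimized by concentrated distributions.

- Uniform distributions have maximum entropy log₂(3) = 1.5850 bits
- The more "peaked" or concentrated a distribution, the lower its entropy

Entropies:
  H(A) = 1.4884 bits
  H(B) = 0.8375 bits
  H(C) = 1.5850 bits

Ranking: C > A > B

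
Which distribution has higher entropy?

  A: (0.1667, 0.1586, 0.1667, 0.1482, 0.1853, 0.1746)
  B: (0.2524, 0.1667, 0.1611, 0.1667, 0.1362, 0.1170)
A

Both distributions are close to uniform, making this a harder comparison.

H(A) = 2.5814 bits
H(B) = 2.5411 bits

The distribution closer to uniform has higher entropy.
Answer: A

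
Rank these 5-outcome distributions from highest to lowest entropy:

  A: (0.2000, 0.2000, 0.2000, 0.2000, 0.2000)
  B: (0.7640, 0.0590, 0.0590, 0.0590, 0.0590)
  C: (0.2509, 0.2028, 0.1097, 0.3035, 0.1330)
A > C > B

Key insight: Entropy is maximized by uniform distributions and minimized by concentrated distributions.

- Uniform distributions have maximum entropy log₂(5) = 2.3219 bits
- The more "peaked" or concentrated a distribution, the lower its entropy

Entropies:
  H(A) = 2.3219 bits
  H(B) = 1.2603 bits
  H(C) = 2.2263 bits

Ranking: A > C > B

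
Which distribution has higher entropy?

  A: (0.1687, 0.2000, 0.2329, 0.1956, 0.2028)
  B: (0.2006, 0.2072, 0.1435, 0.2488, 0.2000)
A

Both distributions are close to uniform, making this a harder comparison.

H(A) = 2.3144 bits
H(B) = 2.3010 bits

The distribution closer to uniform has higher entropy.
Answer: A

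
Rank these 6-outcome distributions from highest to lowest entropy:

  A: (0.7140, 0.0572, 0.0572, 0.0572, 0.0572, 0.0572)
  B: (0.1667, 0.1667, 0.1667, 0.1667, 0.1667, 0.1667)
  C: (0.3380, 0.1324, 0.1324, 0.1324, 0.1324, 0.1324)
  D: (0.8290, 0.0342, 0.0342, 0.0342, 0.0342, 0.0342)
B > C > A > D

Key insight: Entropy is maximized by uniform distributions and minimized by concentrated distributions.

Entropies:
  H(A) = 1.5276 bits
  H(B) = 2.5850 bits
  H(C) = 2.4600 bits
  H(D) = 1.0570 bits

Ranking: B > C > A > D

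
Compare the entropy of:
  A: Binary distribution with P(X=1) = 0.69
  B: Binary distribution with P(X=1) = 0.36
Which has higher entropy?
B

For binary distributions, entropy is maximized at p=0.5 and decreases as p moves toward 0 or 1.

H(A) = H(0.69) = 0.8932 bits
H(B) = H(0.36) = 0.9427 bits

Distribution B (p=0.36) is closer to uniform (p=0.5), so it has higher entropy.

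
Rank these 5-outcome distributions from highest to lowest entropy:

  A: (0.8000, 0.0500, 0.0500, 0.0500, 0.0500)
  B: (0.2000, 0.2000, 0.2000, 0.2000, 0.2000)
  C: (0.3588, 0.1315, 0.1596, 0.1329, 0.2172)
B > C > A

Key insight: Entropy is maximized by uniform distributions and minimized by concentrated distributions.

- Uniform distributions have maximum entropy log₂(5) = 2.3219 bits
- The more "peaked" or concentrated a distribution, the lower its entropy

Entropies:
  H(A) = 1.1219 bits
  H(B) = 2.3219 bits
  H(C) = 2.2035 bits

Ranking: B > C > A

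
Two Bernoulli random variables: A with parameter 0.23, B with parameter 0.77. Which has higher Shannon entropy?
Equal

For binary distributions, entropy is maximized at p=0.5 and decreases as p moves toward 0 or 1.

H(A) = H(0.23) = 0.7780 bits
H(B) = H(0.77) = 0.7780 bits

Both distributions are equally far from uniform (|0.23-0.5| = |0.77-0.5|), so they have the same entropy.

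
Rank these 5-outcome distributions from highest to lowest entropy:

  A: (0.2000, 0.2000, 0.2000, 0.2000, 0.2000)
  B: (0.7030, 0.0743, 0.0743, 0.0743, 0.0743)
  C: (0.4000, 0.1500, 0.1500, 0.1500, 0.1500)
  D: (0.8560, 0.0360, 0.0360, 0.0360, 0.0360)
A > C > B > D

Key insight: Entropy is maximized by uniform distributions and minimized by concentrated distributions.

Entropies:
  H(A) = 2.3219 bits
  H(B) = 1.4716 bits
  H(C) = 2.1710 bits
  H(D) = 0.8826 bits

Ranking: A > C > B > D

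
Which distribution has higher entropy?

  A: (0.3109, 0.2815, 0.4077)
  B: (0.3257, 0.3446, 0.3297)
B

Both distributions are close to uniform, making this a harder comparison.

H(A) = 1.5665 bits
H(B) = 1.5845 bits

The distribution closer to uniform has higher entropy.
Answer: B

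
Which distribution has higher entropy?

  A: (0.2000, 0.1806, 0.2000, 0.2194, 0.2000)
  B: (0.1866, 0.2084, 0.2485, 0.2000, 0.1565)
A

Both distributions are close to uniform, making this a harder comparison.

H(A) = 2.3192 bits
H(B) = 2.3058 bits

The distribution closer to uniform has higher entropy.
Answer: A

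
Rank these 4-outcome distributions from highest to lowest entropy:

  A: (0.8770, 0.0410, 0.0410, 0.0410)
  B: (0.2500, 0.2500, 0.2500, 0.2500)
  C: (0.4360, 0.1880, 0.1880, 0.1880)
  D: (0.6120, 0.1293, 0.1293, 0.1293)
B > C > D > A

Key insight: Entropy is maximized by uniform distributions and minimized by concentrated distributions.

Entropies:
  H(A) = 0.7329 bits
  H(B) = 2.0000 bits
  H(C) = 1.8821 bits
  H(D) = 1.5785 bits

Ranking: B > C > D > A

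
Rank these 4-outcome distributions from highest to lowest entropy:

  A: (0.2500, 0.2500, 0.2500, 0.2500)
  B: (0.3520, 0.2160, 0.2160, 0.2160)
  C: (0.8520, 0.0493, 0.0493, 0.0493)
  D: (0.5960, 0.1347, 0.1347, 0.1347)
A > B > D > C

Key insight: Entropy is maximized by uniform distributions and minimized by concentrated distributions.

Entropies:
  H(A) = 2.0000 bits
  H(B) = 1.9629 bits
  H(C) = 0.8394 bits
  H(D) = 1.6136 bits

Ranking: A > B > D > C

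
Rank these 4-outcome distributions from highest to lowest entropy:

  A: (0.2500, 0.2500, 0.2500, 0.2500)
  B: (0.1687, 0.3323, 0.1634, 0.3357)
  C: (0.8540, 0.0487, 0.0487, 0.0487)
A > B > C

Key insight: Entropy is maximized by uniform distributions and minimized by concentrated distributions.

- Uniform distributions have maximum entropy log₂(4) = 2.0000 bits
- The more "peaked" or concentrated a distribution, the lower its entropy

Entropies:
  H(A) = 2.0000 bits
  H(B) = 1.9169 bits
  H(C) = 0.8311 bits

Ranking: A > B > C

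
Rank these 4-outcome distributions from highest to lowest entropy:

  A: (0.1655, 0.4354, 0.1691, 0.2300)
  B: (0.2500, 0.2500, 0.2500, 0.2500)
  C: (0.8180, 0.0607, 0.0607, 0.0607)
B > A > C

Key insight: Entropy is maximized by uniform distributions and minimized by concentrated distributions.

- Uniform distributions have maximum entropy log₂(4) = 2.0000 bits
- The more "peaked" or concentrated a distribution, the lower its entropy

Entropies:
  H(A) = 1.8730 bits
  H(B) = 2.0000 bits
  H(C) = 0.9729 bits

Ranking: B > A > C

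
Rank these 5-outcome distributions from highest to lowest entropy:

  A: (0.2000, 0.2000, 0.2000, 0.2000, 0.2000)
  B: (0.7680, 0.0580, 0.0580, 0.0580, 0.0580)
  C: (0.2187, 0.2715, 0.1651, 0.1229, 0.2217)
A > C > B

Key insight: Entropy is maximized by uniform distributions and minimized by concentrated distributions.

- Uniform distributions have maximum entropy log₂(5) = 2.3219 bits
- The more "peaked" or concentrated a distribution, the lower its entropy

Entropies:
  H(A) = 2.3219 bits
  H(B) = 1.2455 bits
  H(C) = 2.2729 bits

Ranking: A > C > B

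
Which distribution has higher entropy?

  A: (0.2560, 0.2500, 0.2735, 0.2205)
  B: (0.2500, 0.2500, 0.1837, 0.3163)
A

Both distributions are close to uniform, making this a harder comparison.

H(A) = 1.9957 bits
H(B) = 1.9743 bits

The distribution closer to uniform has higher entropy.
Answer: A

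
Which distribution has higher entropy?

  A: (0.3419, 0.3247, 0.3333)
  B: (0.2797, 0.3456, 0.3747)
A

Both distributions are close to uniform, making this a harder comparison.

H(A) = 1.5846 bits
H(B) = 1.5745 bits

The distribution closer to uniform has higher entropy.
Answer: A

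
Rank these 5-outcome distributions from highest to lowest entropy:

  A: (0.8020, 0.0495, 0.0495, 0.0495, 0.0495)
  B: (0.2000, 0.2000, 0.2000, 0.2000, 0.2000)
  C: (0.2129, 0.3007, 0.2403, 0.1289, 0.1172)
B > C > A

Key insight: Entropy is maximized by uniform distributions and minimized by concentrated distributions.

- Uniform distributions have maximum entropy log₂(5) = 2.3219 bits
- The more "peaked" or concentrated a distribution, the lower its entropy

Entropies:
  H(A) = 1.1139 bits
  H(B) = 2.3219 bits
  H(C) = 2.2342 bits

Ranking: B > C > A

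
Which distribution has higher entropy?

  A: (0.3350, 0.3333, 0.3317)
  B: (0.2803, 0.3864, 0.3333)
A

Both distributions are close to uniform, making this a harder comparison.

H(A) = 1.5850 bits
H(B) = 1.5727 bits

The distribution closer to uniform has higher entropy.
Answer: A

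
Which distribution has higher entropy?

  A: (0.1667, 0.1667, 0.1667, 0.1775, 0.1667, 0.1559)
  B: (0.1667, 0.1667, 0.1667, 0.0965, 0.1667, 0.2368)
A

Both distributions are close to uniform, making this a harder comparison.

H(A) = 2.5840 bits
H(B) = 2.5410 bits

The distribution closer to uniform has higher entropy.
Answer: A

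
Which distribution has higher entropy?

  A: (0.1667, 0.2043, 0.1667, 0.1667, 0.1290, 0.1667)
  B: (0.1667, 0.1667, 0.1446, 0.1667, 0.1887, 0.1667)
B

Both distributions are close to uniform, making this a harder comparison.

H(A) = 2.5726 bits
H(B) = 2.5808 bits

The distribution closer to uniform has higher entropy.
Answer: B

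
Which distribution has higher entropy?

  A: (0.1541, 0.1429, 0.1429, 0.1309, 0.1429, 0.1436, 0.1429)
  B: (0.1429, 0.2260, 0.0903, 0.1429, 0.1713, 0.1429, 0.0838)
A

Both distributions are close to uniform, making this a harder comparison.

H(A) = 2.8060 bits
H(B) = 2.7371 bits

The distribution closer to uniform has higher entropy.
Answer: A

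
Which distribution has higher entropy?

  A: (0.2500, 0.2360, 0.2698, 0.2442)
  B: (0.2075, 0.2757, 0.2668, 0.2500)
A

Both distributions are close to uniform, making this a harder comparison.

H(A) = 1.9982 bits
H(B) = 1.9918 bits

The distribution closer to uniform has higher entropy.
Answer: A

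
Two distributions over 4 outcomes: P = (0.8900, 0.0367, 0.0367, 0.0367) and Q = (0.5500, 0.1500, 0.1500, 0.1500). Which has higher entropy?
Q

P is highly concentrated on one outcome (89%), making it nearly deterministic. Q spreads its mass more evenly (max 55%). The more spread-out distribution has higher entropy: H(P) ≈ 0.674 bits, H(Q) ≈ 1.706 bits.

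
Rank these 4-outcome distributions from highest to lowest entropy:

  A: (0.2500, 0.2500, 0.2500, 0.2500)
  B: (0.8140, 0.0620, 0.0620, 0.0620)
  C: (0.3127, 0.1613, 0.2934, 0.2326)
A > C > B

Key insight: Entropy is maximized by uniform distributions and minimized by concentrated distributions.

- Uniform distributions have maximum entropy log₂(4) = 2.0000 bits
- The more "peaked" or concentrated a distribution, the lower its entropy

Entropies:
  H(A) = 2.0000 bits
  H(B) = 0.9878 bits
  H(C) = 1.9575 bits

Ranking: A > C > B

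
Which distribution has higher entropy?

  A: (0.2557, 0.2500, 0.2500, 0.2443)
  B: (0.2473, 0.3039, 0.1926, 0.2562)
A

Both distributions are close to uniform, making this a harder comparison.

H(A) = 1.9998 bits
H(B) = 1.9817 bits

The distribution closer to uniform has higher entropy.
Answer: A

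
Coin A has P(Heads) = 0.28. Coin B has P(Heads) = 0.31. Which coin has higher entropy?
B

For binary distributions, entropy is maximized at p=0.5 and decreases as p moves toward 0 or 1.

H(A) = H(0.28) = 0.8555 bits
H(B) = H(0.31) = 0.8932 bits

Distribution B (p=0.31) is closer to uniform (p=0.5), so it has higher entropy.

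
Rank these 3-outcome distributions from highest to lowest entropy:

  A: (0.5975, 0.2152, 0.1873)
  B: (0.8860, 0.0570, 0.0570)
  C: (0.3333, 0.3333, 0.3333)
C > A > B

Key insight: Entropy is maximized by uniform distributions and minimized by concentrated distributions.

- Uniform distributions have maximum entropy log₂(3) = 1.5850 bits
- The more "peaked" or concentrated a distribution, the lower its entropy

Entropies:
  H(A) = 1.3735 bits
  H(B) = 0.6259 bits
  H(C) = 1.5850 bits

Ranking: C > A > B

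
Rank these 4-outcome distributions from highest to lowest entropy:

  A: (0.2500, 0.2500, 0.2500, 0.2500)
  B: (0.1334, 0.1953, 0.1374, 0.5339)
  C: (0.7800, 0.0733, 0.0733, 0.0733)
A > B > C

Key insight: Entropy is maximized by uniform distributions and minimized by concentrated distributions.

- Uniform distributions have maximum entropy log₂(4) = 2.0000 bits
- The more "peaked" or concentrated a distribution, the lower its entropy

Entropies:
  H(A) = 2.0000 bits
  H(B) = 1.7247 bits
  H(C) = 1.1089 bits

Ranking: A > B > C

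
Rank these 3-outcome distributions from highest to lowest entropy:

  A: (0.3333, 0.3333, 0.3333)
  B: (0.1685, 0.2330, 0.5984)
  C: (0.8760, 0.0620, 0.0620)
A > B > C

Key insight: Entropy is maximized by uniform distributions and minimized by concentrated distributions.

- Uniform distributions have maximum entropy log₂(3) = 1.5850 bits
- The more "peaked" or concentrated a distribution, the lower its entropy

Entropies:
  H(A) = 1.5850 bits
  H(B) = 1.3659 bits
  H(C) = 0.6648 bits

Ranking: A > B > C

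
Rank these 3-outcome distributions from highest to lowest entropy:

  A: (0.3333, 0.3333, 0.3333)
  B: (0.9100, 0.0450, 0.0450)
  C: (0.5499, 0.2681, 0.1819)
A > C > B

Key insight: Entropy is maximized by uniform distributions and minimized by concentrated distributions.

- Uniform distributions have maximum entropy log₂(3) = 1.5850 bits
- The more "peaked" or concentrated a distribution, the lower its entropy

Entropies:
  H(A) = 1.5850 bits
  H(B) = 0.5265 bits
  H(C) = 1.4309 bits

Ranking: A > C > B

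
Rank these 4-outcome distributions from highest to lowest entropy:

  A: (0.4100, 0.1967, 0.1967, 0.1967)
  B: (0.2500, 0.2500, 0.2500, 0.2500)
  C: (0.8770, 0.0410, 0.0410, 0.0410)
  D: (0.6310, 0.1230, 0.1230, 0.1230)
B > A > D > C

Key insight: Entropy is maximized by uniform distributions and minimized by concentrated distributions.

Entropies:
  H(A) = 1.9116 bits
  H(B) = 2.0000 bits
  H(C) = 0.7329 bits
  H(D) = 1.5348 bits

Ranking: B > A > D > C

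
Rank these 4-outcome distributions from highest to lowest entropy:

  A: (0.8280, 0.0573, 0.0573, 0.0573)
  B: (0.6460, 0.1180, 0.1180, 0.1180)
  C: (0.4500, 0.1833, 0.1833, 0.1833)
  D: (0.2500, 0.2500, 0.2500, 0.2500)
D > C > B > A

Key insight: Entropy is maximized by uniform distributions and minimized by concentrated distributions.

Entropies:
  H(A) = 0.9349 bits
  H(B) = 1.4987 bits
  H(C) = 1.8645 bits
  H(D) = 2.0000 bits

Ranking: D > C > B > A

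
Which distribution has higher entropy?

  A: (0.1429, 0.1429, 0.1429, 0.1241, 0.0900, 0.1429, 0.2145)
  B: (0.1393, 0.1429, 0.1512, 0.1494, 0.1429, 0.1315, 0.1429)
B

Both distributions are close to uniform, making this a harder comparison.

H(A) = 2.7668 bits
H(B) = 2.8061 bits

The distribution closer to uniform has higher entropy.
Answer: B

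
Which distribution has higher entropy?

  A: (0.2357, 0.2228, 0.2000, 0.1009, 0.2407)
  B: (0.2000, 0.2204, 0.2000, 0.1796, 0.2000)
B

Both distributions are close to uniform, making this a harder comparison.

H(A) = 2.2668 bits
H(B) = 2.3189 bits

The distribution closer to uniform has higher entropy.
Answer: B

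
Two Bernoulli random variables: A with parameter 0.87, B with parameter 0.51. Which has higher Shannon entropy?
B

For binary distributions, entropy is maximized at p=0.5 and decreases as p moves toward 0 or 1.

H(A) = H(0.87) = 0.5574 bits
H(B) = H(0.51) = 0.9997 bits

Distribution B (p=0.51) is closer to uniform (p=0.5), so it has higher entropy.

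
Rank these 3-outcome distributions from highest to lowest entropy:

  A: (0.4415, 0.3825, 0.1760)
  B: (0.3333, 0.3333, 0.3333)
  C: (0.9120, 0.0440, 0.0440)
B > A > C

Key insight: Entropy is maximized by uniform distributions and minimized by concentrated distributions.

- Uniform distributions have maximum entropy log₂(3) = 1.5850 bits
- The more "peaked" or concentrated a distribution, the lower its entropy

Entropies:
  H(A) = 1.4923 bits
  H(B) = 1.5850 bits
  H(C) = 0.5178 bits

Ranking: B > A > C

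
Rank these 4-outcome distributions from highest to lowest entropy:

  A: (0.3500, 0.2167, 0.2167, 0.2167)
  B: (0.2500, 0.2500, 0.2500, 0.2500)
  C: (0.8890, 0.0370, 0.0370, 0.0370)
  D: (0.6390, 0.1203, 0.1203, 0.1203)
B > A > D > C

Key insight: Entropy is maximized by uniform distributions and minimized by concentrated distributions.

Entropies:
  H(A) = 1.9643 bits
  H(B) = 2.0000 bits
  H(C) = 0.6789 bits
  H(D) = 1.5157 bits

Ranking: B > A > D > C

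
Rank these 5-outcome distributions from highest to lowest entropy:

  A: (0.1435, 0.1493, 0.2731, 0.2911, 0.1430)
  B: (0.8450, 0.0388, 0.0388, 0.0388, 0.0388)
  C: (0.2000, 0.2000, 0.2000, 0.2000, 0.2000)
C > A > B

Key insight: Entropy is maximized by uniform distributions and minimized by concentrated distributions.

- Uniform distributions have maximum entropy log₂(5) = 2.3219 bits
- The more "peaked" or concentrated a distribution, the lower its entropy

Entropies:
  H(A) = 2.2425 bits
  H(B) = 0.9322 bits
  H(C) = 2.3219 bits

Ranking: C > A > B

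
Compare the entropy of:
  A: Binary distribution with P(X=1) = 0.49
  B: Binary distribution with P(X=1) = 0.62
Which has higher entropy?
A

For binary distributions, entropy is maximized at p=0.5 and decreases as p moves toward 0 or 1.

H(A) = H(0.49) = 0.9997 bits
H(B) = H(0.62) = 0.9580 bits

Distribution A (p=0.49) is closer to uniform (p=0.5), so it has higher entropy.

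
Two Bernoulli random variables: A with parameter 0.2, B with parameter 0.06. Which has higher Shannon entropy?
A

For binary distributions, entropy is maximized at p=0.5 and decreases as p moves toward 0 or 1.

H(A) = H(0.2) = 0.7219 bits
H(B) = H(0.06) = 0.3274 bits

Distribution A (p=0.2) is closer to uniform (p=0.5), so it has higher entropy.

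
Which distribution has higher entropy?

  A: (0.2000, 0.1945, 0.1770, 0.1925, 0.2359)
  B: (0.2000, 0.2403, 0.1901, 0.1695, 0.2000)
A

Both distributions are close to uniform, making this a harder comparison.

H(A) = 2.3152 bits
H(B) = 2.3125 bits

The distribution closer to uniform has higher entropy.
Answer: A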